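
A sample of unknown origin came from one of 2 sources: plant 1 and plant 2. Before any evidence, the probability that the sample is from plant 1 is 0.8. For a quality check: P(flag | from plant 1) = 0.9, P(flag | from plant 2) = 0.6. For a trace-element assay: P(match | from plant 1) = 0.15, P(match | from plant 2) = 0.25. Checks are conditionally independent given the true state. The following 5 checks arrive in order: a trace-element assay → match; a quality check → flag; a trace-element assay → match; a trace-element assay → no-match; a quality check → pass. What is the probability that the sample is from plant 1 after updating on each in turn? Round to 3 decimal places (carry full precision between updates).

0.380

Each posterior becomes the prior for the next update.
After a trace-element assay='match': P(plant 1) = 0.15·0.8000 / (0.15·0.8000 + 0.25·0.2000) ≈ 0.7059
After a quality check='flag': P(plant 1) = 0.9·0.7059 / (0.9·0.7059 + 0.6·0.2941) ≈ 0.7826
After a trace-element assay='match': P(plant 1) = 0.15·0.7826 / (0.15·0.7826 + 0.25·0.2174) ≈ 0.6835
After a trace-element assay='no-match': P(plant 1) = 0.85·0.6835 / (0.85·0.6835 + 0.75·0.3165) ≈ 0.7100
After a quality check='pass': P(plant 1) = 0.1·0.7100 / (0.1·0.7100 + 0.4·0.2900) ≈ 0.3797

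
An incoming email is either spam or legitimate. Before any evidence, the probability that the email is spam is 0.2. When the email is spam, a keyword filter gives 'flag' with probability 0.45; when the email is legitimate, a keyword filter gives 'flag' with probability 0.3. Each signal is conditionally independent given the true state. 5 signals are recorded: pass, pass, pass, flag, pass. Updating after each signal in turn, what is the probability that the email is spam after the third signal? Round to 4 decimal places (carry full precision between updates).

0.1081

After 'pass': P(spam) = 0.55·0.2000 / (0.55·0.2000 + 0.7·0.8000) ≈ 0.1642
After 'pass': P(spam) = 0.55·0.1642 / (0.55·0.1642 + 0.7·0.8358) ≈ 0.1337
After 'pass': P(spam) = 0.55·0.1337 / (0.55·0.1337 + 0.7·0.8663) ≈ 0.1081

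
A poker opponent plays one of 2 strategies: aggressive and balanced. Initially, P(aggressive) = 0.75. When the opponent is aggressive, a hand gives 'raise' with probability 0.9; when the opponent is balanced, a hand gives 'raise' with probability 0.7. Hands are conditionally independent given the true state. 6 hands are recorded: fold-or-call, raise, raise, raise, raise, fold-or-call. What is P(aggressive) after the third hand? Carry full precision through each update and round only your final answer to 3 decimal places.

0.623

After 'fold-or-call': P(aggressive) = 0.1·0.7500 / (0.1·0.7500 + 0.3·0.2500) ≈ 0.5000
After 'raise': P(aggressive) = 0.9·0.5000 / (0.9·0.5000 + 0.7·0.5000) ≈ 0.5625
After 'raise': P(aggressive) = 0.9·0.5625 / (0.9·0.5625 + 0.7·0.4375) ≈ 0.6231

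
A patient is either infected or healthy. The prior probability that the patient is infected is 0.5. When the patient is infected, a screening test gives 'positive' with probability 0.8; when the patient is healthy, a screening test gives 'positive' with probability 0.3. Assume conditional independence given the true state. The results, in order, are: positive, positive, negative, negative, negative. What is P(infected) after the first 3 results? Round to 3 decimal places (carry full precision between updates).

After 'positive': P(infected) = 0.8·0.5000 / (0.8·0.5000 + 0.3·0.5000) ≈ 0.7273
After 'positive': P(infected) = 0.8·0.7273 / (0.8·0.7273 + 0.3·0.2727) ≈ 0.8767
After 'negative': P(infected) = 0.2·0.8767 / (0.2·0.8767 + 0.7·0.1233) ≈ 0.6702

0.670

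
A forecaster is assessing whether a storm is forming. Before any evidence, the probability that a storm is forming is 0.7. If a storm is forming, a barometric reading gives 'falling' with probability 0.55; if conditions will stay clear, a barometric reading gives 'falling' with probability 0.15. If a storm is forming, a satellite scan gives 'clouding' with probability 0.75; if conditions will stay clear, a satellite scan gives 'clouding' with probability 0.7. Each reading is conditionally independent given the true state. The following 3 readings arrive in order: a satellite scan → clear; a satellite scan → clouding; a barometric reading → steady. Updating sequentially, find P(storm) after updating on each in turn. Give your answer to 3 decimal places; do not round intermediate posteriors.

0.524

After a satellite scan='clear': P(storm) = 0.25·0.7000 / (0.25·0.7000 + 0.3·0.3000) ≈ 0.6604
After a satellite scan='clouding': P(storm) = 0.75·0.6604 / (0.75·0.6604 + 0.7·0.3396) ≈ 0.6757
After a barometric reading='steady': P(storm) = 0.45·0.6757 / (0.45·0.6757 + 0.85·0.3243) ≈ 0.5245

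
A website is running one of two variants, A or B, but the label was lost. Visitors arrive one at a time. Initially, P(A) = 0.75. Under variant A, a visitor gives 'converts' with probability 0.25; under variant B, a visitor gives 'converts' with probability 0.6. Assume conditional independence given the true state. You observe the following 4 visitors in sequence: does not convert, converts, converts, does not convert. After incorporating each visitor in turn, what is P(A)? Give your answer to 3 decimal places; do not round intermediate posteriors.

After 'does not convert': P(A) = 0.75·0.7500 / (0.75·0.7500 + 0.4·0.2500) ≈ 0.8491
After 'converts': P(A) = 0.25·0.8491 / (0.25·0.8491 + 0.6·0.1509) ≈ 0.7009
After 'converts': P(A) = 0.25·0.7009 / (0.25·0.7009 + 0.6·0.2991) ≈ 0.4941
After 'does not convert': P(A) = 0.75·0.4941 / (0.75·0.4941 + 0.4·0.5059) ≈ 0.6468

0.647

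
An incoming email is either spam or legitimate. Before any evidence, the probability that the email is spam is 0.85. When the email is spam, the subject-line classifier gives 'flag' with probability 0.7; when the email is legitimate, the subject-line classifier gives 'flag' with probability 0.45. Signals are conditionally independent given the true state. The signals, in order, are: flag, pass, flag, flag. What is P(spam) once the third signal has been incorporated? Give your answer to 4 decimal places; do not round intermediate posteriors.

Apply Bayes' rule sequentially, carrying P(spam) forward.
After 'flag': P(spam) = 0.7·0.8500 / (0.7·0.8500 + 0.45·0.1500) ≈ 0.8981
After 'pass': P(spam) = 0.3·0.8981 / (0.3·0.8981 + 0.55·0.1019) ≈ 0.8278
After 'flag': P(spam) = 0.7·0.8278 / (0.7·0.8278 + 0.45·0.1722) ≈ 0.8821

0.8821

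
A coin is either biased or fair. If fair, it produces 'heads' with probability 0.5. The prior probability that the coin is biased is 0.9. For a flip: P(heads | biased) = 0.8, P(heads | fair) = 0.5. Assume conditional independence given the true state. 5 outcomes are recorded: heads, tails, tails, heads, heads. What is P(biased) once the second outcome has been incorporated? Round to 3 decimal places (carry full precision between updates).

After 'heads': P(biased) = 0.8·0.9000 / (0.8·0.9000 + 0.5·0.1000) ≈ 0.9351
After 'tails': P(biased) = 0.2·0.9351 / (0.2·0.9351 + 0.5·0.0649) ≈ 0.8521

0.852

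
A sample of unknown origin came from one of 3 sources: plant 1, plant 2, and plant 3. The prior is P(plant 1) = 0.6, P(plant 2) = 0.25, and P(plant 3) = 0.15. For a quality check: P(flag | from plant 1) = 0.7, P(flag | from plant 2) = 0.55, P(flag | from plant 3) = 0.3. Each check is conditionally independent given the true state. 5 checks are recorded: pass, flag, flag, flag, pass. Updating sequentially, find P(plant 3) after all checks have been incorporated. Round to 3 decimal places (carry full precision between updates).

After 'pass': normaliser = 0.3·0.6000 + 0.45·0.2500 + 0.7·0.1500; P(plant 1) ≈ 0.4528, P(plant 2) ≈ 0.2830, P(plant 3) ≈ 0.2642
After 'flag': normaliser = 0.7·0.4528 + 0.55·0.2830 + 0.3·0.2642; P(plant 1) ≈ 0.5744, P(plant 2) ≈ 0.2821, P(plant 3) ≈ 0.1436
After 'flag': normaliser = 0.7·0.5744 + 0.55·0.2821 + 0.3·0.1436; P(plant 1) ≈ 0.6698, P(plant 2) ≈ 0.2584, P(plant 3) ≈ 0.0718
After 'flag': normaliser = 0.7·0.6698 + 0.55·0.2584 + 0.3·0.0718; P(plant 1) ≈ 0.7412, P(plant 2) ≈ 0.2247, P(plant 3) ≈ 0.0340
After 'pass': normaliser = 0.3·0.7412 + 0.45·0.2247 + 0.7·0.0340; P(plant 1) ≈ 0.6403, P(plant 2) ≈ 0.2911, P(plant 3) ≈ 0.0686

0.069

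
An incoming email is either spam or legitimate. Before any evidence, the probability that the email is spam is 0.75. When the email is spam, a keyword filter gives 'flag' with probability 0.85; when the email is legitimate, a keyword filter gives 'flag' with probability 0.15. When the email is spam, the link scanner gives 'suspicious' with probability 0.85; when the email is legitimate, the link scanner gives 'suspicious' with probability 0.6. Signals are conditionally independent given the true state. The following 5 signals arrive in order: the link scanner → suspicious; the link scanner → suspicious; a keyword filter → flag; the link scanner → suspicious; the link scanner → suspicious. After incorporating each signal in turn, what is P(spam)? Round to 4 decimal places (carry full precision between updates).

Each posterior becomes the prior for the next update.
After the link scanner='suspicious': P(spam) = 0.85·0.7500 / (0.85·0.7500 + 0.6·0.2500) ≈ 0.8095
After the link scanner='suspicious': P(spam) = 0.85·0.8095 / (0.85·0.8095 + 0.6·0.1905) ≈ 0.8576
After a keyword filter='flag': P(spam) = 0.85·0.8576 / (0.85·0.8576 + 0.15·0.1424) ≈ 0.9715
After the link scanner='suspicious': P(spam) = 0.85·0.9715 / (0.85·0.9715 + 0.6·0.0285) ≈ 0.9797
After the link scanner='suspicious': P(spam) = 0.85·0.9797 / (0.85·0.9797 + 0.6·0.0203) ≈ 0.9856

0.9856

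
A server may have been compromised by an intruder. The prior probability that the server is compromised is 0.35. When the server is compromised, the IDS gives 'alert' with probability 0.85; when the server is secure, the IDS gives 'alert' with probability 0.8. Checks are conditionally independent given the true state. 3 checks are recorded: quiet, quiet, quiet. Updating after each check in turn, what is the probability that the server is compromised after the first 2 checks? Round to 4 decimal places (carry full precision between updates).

0.2325

After 'quiet': P(compromised) = 0.15·0.3500 / (0.15·0.3500 + 0.2·0.6500) ≈ 0.2877
After 'quiet': P(compromised) = 0.15·0.2877 / (0.15·0.2877 + 0.2·0.7123) ≈ 0.2325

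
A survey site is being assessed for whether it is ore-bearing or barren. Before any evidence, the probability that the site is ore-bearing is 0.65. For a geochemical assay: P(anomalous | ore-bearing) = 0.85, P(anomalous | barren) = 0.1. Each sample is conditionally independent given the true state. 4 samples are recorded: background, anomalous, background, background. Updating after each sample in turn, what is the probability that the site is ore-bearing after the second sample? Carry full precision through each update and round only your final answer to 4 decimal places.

0.7246

Apply Bayes' rule sequentially, carrying P(ore) forward.
After 'background': P(ore) = 0.15·0.6500 / (0.15·0.6500 + 0.9·0.3500) ≈ 0.2364
After 'anomalous': P(ore) = 0.85·0.2364 / (0.85·0.2364 + 0.1·0.7636) ≈ 0.7246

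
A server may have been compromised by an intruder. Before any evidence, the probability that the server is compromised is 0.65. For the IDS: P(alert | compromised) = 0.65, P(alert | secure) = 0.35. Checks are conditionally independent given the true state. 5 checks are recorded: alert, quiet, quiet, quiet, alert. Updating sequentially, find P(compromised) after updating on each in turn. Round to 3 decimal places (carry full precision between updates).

After 'alert': P(compromised) = 0.65·0.6500 / (0.65·0.6500 + 0.35·0.3500) ≈ 0.7752
After 'quiet': P(compromised) = 0.35·0.7752 / (0.35·0.7752 + 0.65·0.2248) ≈ 0.6500
After 'quiet': P(compromised) = 0.35·0.6500 / (0.35·0.6500 + 0.65·0.3500) ≈ 0.5000
After 'quiet': P(compromised) = 0.35·0.5000 / (0.35·0.5000 + 0.65·0.5000) ≈ 0.3500
After 'alert': P(compromised) = 0.65·0.3500 / (0.65·0.3500 + 0.35·0.6500) ≈ 0.5000

0.500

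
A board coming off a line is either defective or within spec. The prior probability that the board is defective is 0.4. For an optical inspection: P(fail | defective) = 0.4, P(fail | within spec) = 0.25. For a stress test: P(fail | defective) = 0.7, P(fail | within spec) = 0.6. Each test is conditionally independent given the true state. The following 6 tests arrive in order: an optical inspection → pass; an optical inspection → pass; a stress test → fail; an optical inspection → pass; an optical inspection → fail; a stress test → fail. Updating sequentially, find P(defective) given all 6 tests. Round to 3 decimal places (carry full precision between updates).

0.426

After an optical inspection='pass': P(defective) = 0.6·0.4000 / (0.6·0.4000 + 0.75·0.6000) ≈ 0.3478
After an optical inspection='pass': P(defective) = 0.6·0.3478 / (0.6·0.3478 + 0.75·0.6522) ≈ 0.2991
After a stress test='fail': P(defective) = 0.7·0.2991 / (0.7·0.2991 + 0.6·0.7009) ≈ 0.3323
After an optical inspection='pass': P(defective) = 0.6·0.3323 / (0.6·0.3323 + 0.75·0.6677) ≈ 0.2848
After an optical inspection='fail': P(defective) = 0.4·0.2848 / (0.4·0.2848 + 0.25·0.7152) ≈ 0.3892
After a stress test='fail': P(defective) = 0.7·0.3892 / (0.7·0.3892 + 0.6·0.6108) ≈ 0.4264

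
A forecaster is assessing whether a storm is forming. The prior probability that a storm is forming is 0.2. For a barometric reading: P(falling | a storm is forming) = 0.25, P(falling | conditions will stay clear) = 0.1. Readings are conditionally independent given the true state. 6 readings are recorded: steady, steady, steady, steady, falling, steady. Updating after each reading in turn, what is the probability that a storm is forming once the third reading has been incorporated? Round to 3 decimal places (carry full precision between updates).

Apply Bayes' rule sequentially, carrying P(storm) forward.
After 'steady': P(storm) = 0.75·0.2000 / (0.75·0.2000 + 0.9·0.8000) ≈ 0.1724
After 'steady': P(storm) = 0.75·0.1724 / (0.75·0.1724 + 0.9·0.8276) ≈ 0.1479
After 'steady': P(storm) = 0.75·0.1479 / (0.75·0.1479 + 0.9·0.8521) ≈ 0.1264

0.126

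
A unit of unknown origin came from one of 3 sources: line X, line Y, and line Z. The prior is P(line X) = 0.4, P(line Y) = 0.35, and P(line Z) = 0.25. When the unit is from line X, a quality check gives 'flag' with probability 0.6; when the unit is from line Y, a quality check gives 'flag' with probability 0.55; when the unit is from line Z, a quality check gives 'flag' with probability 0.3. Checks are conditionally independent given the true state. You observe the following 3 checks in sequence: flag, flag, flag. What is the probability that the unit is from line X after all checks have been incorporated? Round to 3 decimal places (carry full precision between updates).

0.571

Apply Bayes' rule sequentially, carrying P(line X) forward.
After 'flag': normaliser = 0.6·0.4000 + 0.55·0.3500 + 0.3·0.2500; P(line X) ≈ 0.4729, P(line Y) ≈ 0.3793, P(line Z) ≈ 0.1478
After 'flag': normaliser = 0.6·0.4729 + 0.55·0.3793 + 0.3·0.1478; P(line X) ≈ 0.5287, P(line Y) ≈ 0.3887, P(line Z) ≈ 0.0826
After 'flag': normaliser = 0.6·0.5287 + 0.55·0.3887 + 0.3·0.0826; P(line X) ≈ 0.5707, P(line Y) ≈ 0.3847, P(line Z) ≈ 0.0446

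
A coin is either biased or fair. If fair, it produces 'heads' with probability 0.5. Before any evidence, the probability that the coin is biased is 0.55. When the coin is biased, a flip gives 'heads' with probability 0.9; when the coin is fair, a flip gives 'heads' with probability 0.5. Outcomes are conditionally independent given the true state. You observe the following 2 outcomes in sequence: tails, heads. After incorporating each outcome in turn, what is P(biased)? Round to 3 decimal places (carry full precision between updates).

After 'tails': P(biased) = 0.1·0.5500 / (0.1·0.5500 + 0.5·0.4500) ≈ 0.1964
After 'heads': P(biased) = 0.9·0.1964 / (0.9·0.1964 + 0.5·0.8036) ≈ 0.3056

0.306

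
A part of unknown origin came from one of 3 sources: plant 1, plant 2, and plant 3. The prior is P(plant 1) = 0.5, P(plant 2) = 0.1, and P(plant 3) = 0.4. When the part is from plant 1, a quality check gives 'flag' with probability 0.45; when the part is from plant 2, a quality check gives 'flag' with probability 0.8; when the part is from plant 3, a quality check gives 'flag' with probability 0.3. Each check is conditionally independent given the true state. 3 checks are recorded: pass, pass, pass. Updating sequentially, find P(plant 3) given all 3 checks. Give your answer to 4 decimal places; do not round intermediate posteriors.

0.6203

After 'pass': normaliser = 0.55·0.5000 + 0.2·0.1000 + 0.7·0.4000; P(plant 1) ≈ 0.4783, P(plant 2) ≈ 0.0348, P(plant 3) ≈ 0.4870
After 'pass': normaliser = 0.55·0.4783 + 0.2·0.0348 + 0.7·0.4870; P(plant 1) ≈ 0.4306, P(plant 2) ≈ 0.0114, P(plant 3) ≈ 0.5580
After 'pass': normaliser = 0.55·0.4306 + 0.2·0.0114 + 0.7·0.5580; P(plant 1) ≈ 0.3761, P(plant 2) ≈ 0.0036, P(plant 3) ≈ 0.6203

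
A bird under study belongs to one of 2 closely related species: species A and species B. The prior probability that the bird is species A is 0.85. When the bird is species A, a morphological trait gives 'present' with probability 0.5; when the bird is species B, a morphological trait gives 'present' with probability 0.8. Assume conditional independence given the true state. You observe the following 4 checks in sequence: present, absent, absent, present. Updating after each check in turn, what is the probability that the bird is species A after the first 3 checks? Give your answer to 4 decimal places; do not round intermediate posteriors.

0.9568

Each posterior becomes the prior for the next update.
After 'present': P(species A) = 0.5·0.8500 / (0.5·0.8500 + 0.8·0.1500) ≈ 0.7798
After 'absent': P(species A) = 0.5·0.7798 / (0.5·0.7798 + 0.2·0.2202) ≈ 0.8985
After 'absent': P(species A) = 0.5·0.8985 / (0.5·0.8985 + 0.2·0.1015) ≈ 0.9568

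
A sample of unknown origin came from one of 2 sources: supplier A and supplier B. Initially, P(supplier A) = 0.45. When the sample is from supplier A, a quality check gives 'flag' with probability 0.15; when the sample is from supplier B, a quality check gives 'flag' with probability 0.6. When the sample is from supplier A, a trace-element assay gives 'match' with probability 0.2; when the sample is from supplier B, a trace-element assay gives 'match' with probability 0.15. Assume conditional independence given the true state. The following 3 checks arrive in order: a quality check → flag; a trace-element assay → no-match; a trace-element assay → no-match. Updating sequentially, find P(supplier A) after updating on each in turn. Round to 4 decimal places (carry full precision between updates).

After a quality check='flag': P(supplier A) = 0.15·0.4500 / (0.15·0.4500 + 0.6·0.5500) ≈ 0.1698
After a trace-element assay='no-match': P(supplier A) = 0.8·0.1698 / (0.8·0.1698 + 0.85·0.8302) ≈ 0.1614
After a trace-element assay='no-match': P(supplier A) = 0.8·0.1614 / (0.8·0.1614 + 0.85·0.8386) ≈ 0.1534

0.1534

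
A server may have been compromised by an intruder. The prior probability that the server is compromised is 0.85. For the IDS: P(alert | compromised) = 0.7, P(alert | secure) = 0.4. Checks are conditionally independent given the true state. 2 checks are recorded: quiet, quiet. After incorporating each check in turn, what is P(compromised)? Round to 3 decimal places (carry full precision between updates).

Each posterior becomes the prior for the next update.
After 'quiet': P(compromised) = 0.3·0.8500 / (0.3·0.8500 + 0.6·0.1500) ≈ 0.7391
After 'quiet': P(compromised) = 0.3·0.7391 / (0.3·0.7391 + 0.6·0.2609) ≈ 0.5862

0.586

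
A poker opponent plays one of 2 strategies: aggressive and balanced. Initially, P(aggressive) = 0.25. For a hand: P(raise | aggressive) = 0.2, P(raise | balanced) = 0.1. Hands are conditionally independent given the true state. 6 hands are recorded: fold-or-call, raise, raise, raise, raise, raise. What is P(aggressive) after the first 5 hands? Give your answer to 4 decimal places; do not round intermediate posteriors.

After 'fold-or-call': P(aggressive) = 0.8·0.2500 / (0.8·0.2500 + 0.9·0.7500) ≈ 0.2286
After 'raise': P(aggressive) = 0.2·0.2286 / (0.2·0.2286 + 0.1·0.7714) ≈ 0.3721
After 'raise': P(aggressive) = 0.2·0.3721 / (0.2·0.3721 + 0.1·0.6279) ≈ 0.5424
After 'raise': P(aggressive) = 0.2·0.5424 / (0.2·0.5424 + 0.1·0.4576) ≈ 0.7033
After 'raise': P(aggressive) = 0.2·0.7033 / (0.2·0.7033 + 0.1·0.2967) ≈ 0.8258

0.8258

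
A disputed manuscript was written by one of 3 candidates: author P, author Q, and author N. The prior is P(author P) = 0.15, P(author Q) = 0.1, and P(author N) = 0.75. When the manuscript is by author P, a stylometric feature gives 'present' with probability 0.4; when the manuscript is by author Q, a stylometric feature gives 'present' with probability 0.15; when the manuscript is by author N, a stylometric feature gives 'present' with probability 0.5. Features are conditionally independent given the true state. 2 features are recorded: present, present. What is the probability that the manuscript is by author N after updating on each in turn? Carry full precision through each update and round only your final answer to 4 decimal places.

After 'present': normaliser = 0.4·0.1500 + 0.15·0.1000 + 0.5·0.7500; P(author P) ≈ 0.1333, P(author Q) ≈ 0.0333, P(author N) ≈ 0.8333
After 'present': normaliser = 0.4·0.1333 + 0.15·0.0333 + 0.5·0.8333; P(author P) ≈ 0.1123, P(author Q) ≈ 0.0105, P(author N) ≈ 0.8772

0.8772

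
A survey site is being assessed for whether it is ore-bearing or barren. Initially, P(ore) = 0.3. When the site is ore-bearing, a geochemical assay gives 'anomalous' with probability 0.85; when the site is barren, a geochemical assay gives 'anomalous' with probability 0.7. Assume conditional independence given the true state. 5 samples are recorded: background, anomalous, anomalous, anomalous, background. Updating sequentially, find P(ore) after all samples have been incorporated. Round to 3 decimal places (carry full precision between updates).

After 'background': P(ore) = 0.15·0.3000 / (0.15·0.3000 + 0.3·0.7000) ≈ 0.1765
After 'anomalous': P(ore) = 0.85·0.1765 / (0.85·0.1765 + 0.7·0.8235) ≈ 0.2065
After 'anomalous': P(ore) = 0.85·0.2065 / (0.85·0.2065 + 0.7·0.7935) ≈ 0.2401
After 'anomalous': P(ore) = 0.85·0.2401 / (0.85·0.2401 + 0.7·0.7599) ≈ 0.2773
After 'background': P(ore) = 0.15·0.2773 / (0.15·0.2773 + 0.3·0.7227) ≈ 0.1610

0.161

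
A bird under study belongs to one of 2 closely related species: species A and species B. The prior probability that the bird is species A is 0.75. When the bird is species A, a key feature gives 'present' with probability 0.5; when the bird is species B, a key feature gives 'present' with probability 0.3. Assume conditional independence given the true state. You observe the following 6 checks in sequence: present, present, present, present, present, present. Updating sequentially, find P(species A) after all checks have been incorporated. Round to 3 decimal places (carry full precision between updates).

0.985

After 'present': P(species A) = 0.5·0.7500 / (0.5·0.7500 + 0.3·0.2500) ≈ 0.8333
After 'present': P(species A) = 0.5·0.8333 / (0.5·0.8333 + 0.3·0.1667) ≈ 0.8929
After 'present': P(species A) = 0.5·0.8929 / (0.5·0.8929 + 0.3·0.1071) ≈ 0.9328
After 'present': P(species A) = 0.5·0.9328 / (0.5·0.9328 + 0.3·0.0672) ≈ 0.9586
After 'present': P(species A) = 0.5·0.9586 / (0.5·0.9586 + 0.3·0.0414) ≈ 0.9747
After 'present': P(species A) = 0.5·0.9747 / (0.5·0.9747 + 0.3·0.0253) ≈ 0.9847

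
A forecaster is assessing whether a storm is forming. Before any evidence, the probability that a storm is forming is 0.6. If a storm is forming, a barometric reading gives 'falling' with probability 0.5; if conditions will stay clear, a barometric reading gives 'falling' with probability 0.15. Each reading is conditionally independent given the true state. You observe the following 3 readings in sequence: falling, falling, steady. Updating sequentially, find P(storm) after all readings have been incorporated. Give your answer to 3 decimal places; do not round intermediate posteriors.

0.907

After 'falling': P(storm) = 0.5·0.6000 / (0.5·0.6000 + 0.15·0.4000) ≈ 0.8333
After 'falling': P(storm) = 0.5·0.8333 / (0.5·0.8333 + 0.15·0.1667) ≈ 0.9434
After 'steady': P(storm) = 0.5·0.9434 / (0.5·0.9434 + 0.85·0.0566) ≈ 0.9074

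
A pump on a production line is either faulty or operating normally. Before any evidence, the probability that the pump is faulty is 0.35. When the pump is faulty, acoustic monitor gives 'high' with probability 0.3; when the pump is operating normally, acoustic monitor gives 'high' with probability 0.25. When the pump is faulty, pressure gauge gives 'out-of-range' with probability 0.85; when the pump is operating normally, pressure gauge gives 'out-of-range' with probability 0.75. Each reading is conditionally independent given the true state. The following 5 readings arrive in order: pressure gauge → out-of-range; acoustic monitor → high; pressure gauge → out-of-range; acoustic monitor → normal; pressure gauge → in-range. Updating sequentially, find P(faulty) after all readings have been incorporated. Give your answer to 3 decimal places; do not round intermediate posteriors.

0.317

Each posterior becomes the prior for the next update.
After pressure gauge='out-of-range': P(faulty) = 0.85·0.3500 / (0.85·0.3500 + 0.75·0.6500) ≈ 0.3790
After acoustic monitor='high': P(faulty) = 0.3·0.3790 / (0.3·0.3790 + 0.25·0.6210) ≈ 0.4227
After pressure gauge='out-of-range': P(faulty) = 0.85·0.4227 / (0.85·0.4227 + 0.75·0.5773) ≈ 0.4535
After acoustic monitor='normal': P(faulty) = 0.7·0.4535 / (0.7·0.4535 + 0.75·0.5465) ≈ 0.4365
After pressure gauge='in-range': P(faulty) = 0.15·0.4365 / (0.15·0.4365 + 0.25·0.5635) ≈ 0.3173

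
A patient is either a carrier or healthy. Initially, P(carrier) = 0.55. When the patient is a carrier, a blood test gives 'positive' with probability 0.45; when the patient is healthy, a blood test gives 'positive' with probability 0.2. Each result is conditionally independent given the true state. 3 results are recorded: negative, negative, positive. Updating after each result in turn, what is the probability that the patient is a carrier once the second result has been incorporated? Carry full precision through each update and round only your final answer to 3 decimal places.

Apply Bayes' rule sequentially, carrying P(carrier) forward.
After 'negative': P(carrier) = 0.55·0.5500 / (0.55·0.5500 + 0.8·0.4500) ≈ 0.4566
After 'negative': P(carrier) = 0.55·0.4566 / (0.55·0.4566 + 0.8·0.5434) ≈ 0.3662

0.366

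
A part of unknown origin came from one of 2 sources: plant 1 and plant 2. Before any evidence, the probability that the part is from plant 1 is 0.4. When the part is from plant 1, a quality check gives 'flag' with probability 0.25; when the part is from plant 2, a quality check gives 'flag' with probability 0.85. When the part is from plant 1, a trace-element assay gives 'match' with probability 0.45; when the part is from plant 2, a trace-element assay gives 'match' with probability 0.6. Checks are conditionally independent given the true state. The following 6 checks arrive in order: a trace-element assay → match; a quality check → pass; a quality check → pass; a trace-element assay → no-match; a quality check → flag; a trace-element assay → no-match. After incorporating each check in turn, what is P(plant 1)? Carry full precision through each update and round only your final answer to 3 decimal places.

0.874

After a trace-element assay='match': P(plant 1) = 0.45·0.4000 / (0.45·0.4000 + 0.6·0.6000) ≈ 0.3333
After a quality check='pass': P(plant 1) = 0.75·0.3333 / (0.75·0.3333 + 0.15·0.6667) ≈ 0.7143
After a quality check='pass': P(plant 1) = 0.75·0.7143 / (0.75·0.7143 + 0.15·0.2857) ≈ 0.9259
After a trace-element assay='no-match': P(plant 1) = 0.55·0.9259 / (0.55·0.9259 + 0.4·0.0741) ≈ 0.9450
After a quality check='flag': P(plant 1) = 0.25·0.9450 / (0.25·0.9450 + 0.85·0.0550) ≈ 0.8349
After a trace-element assay='no-match': P(plant 1) = 0.55·0.8349 / (0.55·0.8349 + 0.4·0.1651) ≈ 0.8742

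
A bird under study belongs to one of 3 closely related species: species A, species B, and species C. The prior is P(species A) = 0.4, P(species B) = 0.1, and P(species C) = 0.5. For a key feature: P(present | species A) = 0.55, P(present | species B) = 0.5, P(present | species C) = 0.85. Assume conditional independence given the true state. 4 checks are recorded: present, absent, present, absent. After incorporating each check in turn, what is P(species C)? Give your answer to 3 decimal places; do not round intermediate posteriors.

After 'present': normaliser = 0.55·0.4000 + 0.5·0.1000 + 0.85·0.5000; P(species A) ≈ 0.3165, P(species B) ≈ 0.0719, P(species C) ≈ 0.6115
After 'absent': normaliser = 0.45·0.3165 + 0.5·0.0719 + 0.15·0.6115; P(species A) ≈ 0.5273, P(species B) ≈ 0.1332, P(species C) ≈ 0.3395
After 'present': normaliser = 0.55·0.5273 + 0.5·0.1332 + 0.85·0.3395; P(species A) ≈ 0.4495, P(species B) ≈ 0.1032, P(species C) ≈ 0.4473
After 'absent': normaliser = 0.45·0.4495 + 0.5·0.1032 + 0.15·0.4473; P(species A) ≈ 0.6302, P(species B) ≈ 0.1607, P(species C) ≈ 0.2091

0.209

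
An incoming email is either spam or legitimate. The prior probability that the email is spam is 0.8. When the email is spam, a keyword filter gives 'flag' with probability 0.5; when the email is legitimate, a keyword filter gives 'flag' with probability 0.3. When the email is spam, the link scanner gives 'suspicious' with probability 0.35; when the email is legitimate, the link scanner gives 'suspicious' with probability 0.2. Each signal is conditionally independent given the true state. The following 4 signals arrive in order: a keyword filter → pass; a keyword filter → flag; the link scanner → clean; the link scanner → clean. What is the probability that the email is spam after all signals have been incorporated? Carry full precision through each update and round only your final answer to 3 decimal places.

Each posterior becomes the prior for the next update.
After a keyword filter='pass': P(spam) = 0.5·0.8000 / (0.5·0.8000 + 0.7·0.2000) ≈ 0.7407
After a keyword filter='flag': P(spam) = 0.5·0.7407 / (0.5·0.7407 + 0.3·0.2593) ≈ 0.8264
After the link scanner='clean': P(spam) = 0.65·0.8264 / (0.65·0.8264 + 0.8·0.1736) ≈ 0.7946
After the link scanner='clean': P(spam) = 0.65·0.7946 / (0.65·0.7946 + 0.8·0.2054) ≈ 0.7587

0.759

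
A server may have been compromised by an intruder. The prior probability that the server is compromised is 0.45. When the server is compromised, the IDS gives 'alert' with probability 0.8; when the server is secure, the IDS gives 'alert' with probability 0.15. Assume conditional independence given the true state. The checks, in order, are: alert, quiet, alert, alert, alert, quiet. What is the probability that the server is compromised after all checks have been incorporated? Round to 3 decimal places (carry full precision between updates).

After 'alert': P(compromised) = 0.8·0.4500 / (0.8·0.4500 + 0.15·0.5500) ≈ 0.8136
After 'quiet': P(compromised) = 0.2·0.8136 / (0.2·0.8136 + 0.85·0.1864) ≈ 0.5066
After 'alert': P(compromised) = 0.8·0.5066 / (0.8·0.5066 + 0.15·0.4934) ≈ 0.8456
After 'alert': P(compromised) = 0.8·0.8456 / (0.8·0.8456 + 0.15·0.1544) ≈ 0.9669
After 'alert': P(compromised) = 0.8·0.9669 / (0.8·0.9669 + 0.15·0.0331) ≈ 0.9936
After 'quiet': P(compromised) = 0.2·0.9936 / (0.2·0.9936 + 0.85·0.0064) ≈ 0.9734

0.973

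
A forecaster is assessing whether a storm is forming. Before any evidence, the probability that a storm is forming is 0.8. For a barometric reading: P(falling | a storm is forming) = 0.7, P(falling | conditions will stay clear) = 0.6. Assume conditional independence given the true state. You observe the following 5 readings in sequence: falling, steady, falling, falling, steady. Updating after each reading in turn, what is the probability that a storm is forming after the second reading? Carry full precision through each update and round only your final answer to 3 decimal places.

0.778

Each posterior becomes the prior for the next update.
After 'falling': P(storm) = 0.7·0.8000 / (0.7·0.8000 + 0.6·0.2000) ≈ 0.8235
After 'steady': P(storm) = 0.3·0.8235 / (0.3·0.8235 + 0.4·0.1765) ≈ 0.7778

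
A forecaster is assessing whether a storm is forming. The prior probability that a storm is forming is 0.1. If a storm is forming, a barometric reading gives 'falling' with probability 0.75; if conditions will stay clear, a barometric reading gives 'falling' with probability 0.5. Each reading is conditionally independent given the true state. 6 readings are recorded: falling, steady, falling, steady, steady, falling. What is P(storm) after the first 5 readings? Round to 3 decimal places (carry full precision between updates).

0.030

After 'falling': P(storm) = 0.75·0.1000 / (0.75·0.1000 + 0.5·0.9000) ≈ 0.1429
After 'steady': P(storm) = 0.25·0.1429 / (0.25·0.1429 + 0.5·0.8571) ≈ 0.0769
After 'falling': P(storm) = 0.75·0.0769 / (0.75·0.0769 + 0.5·0.9231) ≈ 0.1111
After 'steady': P(storm) = 0.25·0.1111 / (0.25·0.1111 + 0.5·0.8889) ≈ 0.0588
After 'steady': P(storm) = 0.25·0.0588 / (0.25·0.0588 + 0.5·0.9412) ≈ 0.0303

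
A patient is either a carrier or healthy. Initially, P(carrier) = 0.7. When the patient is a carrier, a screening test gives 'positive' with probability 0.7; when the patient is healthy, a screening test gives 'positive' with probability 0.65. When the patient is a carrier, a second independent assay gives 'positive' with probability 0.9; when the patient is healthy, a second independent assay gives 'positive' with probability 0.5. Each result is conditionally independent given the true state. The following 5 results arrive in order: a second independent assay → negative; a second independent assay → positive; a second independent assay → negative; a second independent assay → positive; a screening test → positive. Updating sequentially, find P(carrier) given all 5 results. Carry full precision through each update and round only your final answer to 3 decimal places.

0.246

After a second independent assay='negative': P(carrier) = 0.1·0.7000 / (0.1·0.7000 + 0.5·0.3000) ≈ 0.3182
After a second independent assay='positive': P(carrier) = 0.9·0.3182 / (0.9·0.3182 + 0.5·0.6818) ≈ 0.4565
After a second independent assay='negative': P(carrier) = 0.1·0.4565 / (0.1·0.4565 + 0.5·0.5435) ≈ 0.1438
After a second independent assay='positive': P(carrier) = 0.9·0.1438 / (0.9·0.1438 + 0.5·0.8562) ≈ 0.2322
After a screening test='positive': P(carrier) = 0.7·0.2322 / (0.7·0.2322 + 0.65·0.7678) ≈ 0.2457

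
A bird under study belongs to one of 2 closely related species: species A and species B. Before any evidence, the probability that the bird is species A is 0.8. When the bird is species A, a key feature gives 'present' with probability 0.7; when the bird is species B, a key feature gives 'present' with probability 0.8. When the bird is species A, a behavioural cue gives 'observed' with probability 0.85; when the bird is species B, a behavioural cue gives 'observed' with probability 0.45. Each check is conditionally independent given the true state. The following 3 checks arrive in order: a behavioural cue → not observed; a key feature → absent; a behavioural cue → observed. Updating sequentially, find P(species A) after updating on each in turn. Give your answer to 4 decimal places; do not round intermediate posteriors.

After a behavioural cue='not observed': P(species A) = 0.15·0.8000 / (0.15·0.8000 + 0.55·0.2000) ≈ 0.5217
After a key feature='absent': P(species A) = 0.3·0.5217 / (0.3·0.5217 + 0.2·0.4783) ≈ 0.6207
After a behavioural cue='observed': P(species A) = 0.85·0.6207 / (0.85·0.6207 + 0.45·0.3793) ≈ 0.7556

0.7556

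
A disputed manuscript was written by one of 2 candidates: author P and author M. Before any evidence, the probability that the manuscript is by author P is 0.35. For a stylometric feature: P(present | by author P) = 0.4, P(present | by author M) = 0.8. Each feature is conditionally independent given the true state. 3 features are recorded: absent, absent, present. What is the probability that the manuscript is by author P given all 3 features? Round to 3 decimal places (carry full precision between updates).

After 'absent': P(author P) = 0.6·0.3500 / (0.6·0.3500 + 0.2·0.6500) ≈ 0.6176
After 'absent': P(author P) = 0.6·0.6176 / (0.6·0.6176 + 0.2·0.3824) ≈ 0.8289
After 'present': P(author P) = 0.4·0.8289 / (0.4·0.8289 + 0.8·0.1711) ≈ 0.7079

0.708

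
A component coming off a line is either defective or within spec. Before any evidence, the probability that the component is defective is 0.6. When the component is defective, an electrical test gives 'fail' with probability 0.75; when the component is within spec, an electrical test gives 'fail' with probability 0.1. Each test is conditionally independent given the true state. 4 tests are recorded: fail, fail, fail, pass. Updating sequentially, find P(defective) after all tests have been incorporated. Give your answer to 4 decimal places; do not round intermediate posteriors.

0.9943

After 'fail': P(defective) = 0.75·0.6000 / (0.75·0.6000 + 0.1·0.4000) ≈ 0.9184
After 'fail': P(defective) = 0.75·0.9184 / (0.75·0.9184 + 0.1·0.0816) ≈ 0.9883
After 'fail': P(defective) = 0.75·0.9883 / (0.75·0.9883 + 0.1·0.0117) ≈ 0.9984
After 'pass': P(defective) = 0.25·0.9984 / (0.25·0.9984 + 0.9·0.0016) ≈ 0.9943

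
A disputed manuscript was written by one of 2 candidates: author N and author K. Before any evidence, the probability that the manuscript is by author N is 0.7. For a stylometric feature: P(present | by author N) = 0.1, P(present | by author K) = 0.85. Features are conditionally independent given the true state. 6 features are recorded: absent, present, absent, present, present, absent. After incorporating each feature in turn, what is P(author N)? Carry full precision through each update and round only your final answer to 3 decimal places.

0.451

Each posterior becomes the prior for the next update.
After 'absent': P(author N) = 0.9·0.7000 / (0.9·0.7000 + 0.15·0.3000) ≈ 0.9333
After 'present': P(author N) = 0.1·0.9333 / (0.1·0.9333 + 0.85·0.0667) ≈ 0.6222
After 'absent': P(author N) = 0.9·0.6222 / (0.9·0.6222 + 0.15·0.3778) ≈ 0.9081
After 'present': P(author N) = 0.1·0.9081 / (0.1·0.9081 + 0.85·0.0919) ≈ 0.5376
After 'present': P(author N) = 0.1·0.5376 / (0.1·0.5376 + 0.85·0.4624) ≈ 0.1203
After 'absent': P(author N) = 0.9·0.1203 / (0.9·0.1203 + 0.15·0.8797) ≈ 0.4508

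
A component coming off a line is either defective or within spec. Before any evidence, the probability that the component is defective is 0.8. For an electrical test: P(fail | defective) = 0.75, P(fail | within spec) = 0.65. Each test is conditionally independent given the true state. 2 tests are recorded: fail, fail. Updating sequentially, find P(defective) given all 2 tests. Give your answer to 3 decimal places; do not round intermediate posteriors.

0.842

After 'fail': P(defective) = 0.75·0.8000 / (0.75·0.8000 + 0.65·0.2000) ≈ 0.8219
After 'fail': P(defective) = 0.75·0.8219 / (0.75·0.8219 + 0.65·0.1781) ≈ 0.8419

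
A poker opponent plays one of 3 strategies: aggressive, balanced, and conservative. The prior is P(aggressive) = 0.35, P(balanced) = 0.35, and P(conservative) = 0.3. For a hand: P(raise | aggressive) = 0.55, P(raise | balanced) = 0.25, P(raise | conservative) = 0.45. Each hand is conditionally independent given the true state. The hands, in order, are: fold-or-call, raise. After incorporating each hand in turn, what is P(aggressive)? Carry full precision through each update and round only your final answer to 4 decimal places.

0.3825

Each posterior becomes the prior for the next update.
After 'fold-or-call': normaliser = 0.45·0.3500 + 0.75·0.3500 + 0.55·0.3000; P(aggressive) ≈ 0.2692, P(balanced) ≈ 0.4487, P(conservative) ≈ 0.2821
After 'raise': normaliser = 0.55·0.2692 + 0.25·0.4487 + 0.45·0.2821; P(aggressive) ≈ 0.3825, P(balanced) ≈ 0.2897, P(conservative) ≈ 0.3278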